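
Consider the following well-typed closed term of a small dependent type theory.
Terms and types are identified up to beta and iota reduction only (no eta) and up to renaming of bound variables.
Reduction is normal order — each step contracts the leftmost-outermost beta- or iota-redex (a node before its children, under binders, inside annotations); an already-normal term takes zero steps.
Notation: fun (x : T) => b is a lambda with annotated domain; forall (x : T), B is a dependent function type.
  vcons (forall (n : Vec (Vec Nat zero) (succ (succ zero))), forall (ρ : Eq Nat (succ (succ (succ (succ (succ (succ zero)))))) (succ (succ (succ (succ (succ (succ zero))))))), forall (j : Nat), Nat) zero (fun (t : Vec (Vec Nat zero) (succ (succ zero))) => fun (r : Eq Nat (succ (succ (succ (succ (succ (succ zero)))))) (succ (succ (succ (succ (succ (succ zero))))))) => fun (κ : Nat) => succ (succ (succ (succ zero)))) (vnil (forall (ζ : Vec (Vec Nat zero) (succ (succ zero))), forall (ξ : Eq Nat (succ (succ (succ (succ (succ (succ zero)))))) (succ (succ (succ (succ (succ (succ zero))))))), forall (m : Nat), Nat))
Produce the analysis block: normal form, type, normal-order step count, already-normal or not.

reduced normal form:
  vcons (forall (n : Vec (Vec Nat zero) (succ (succ zero))), forall (ρ : Eq Nat (succ (succ (succ (succ (succ (succ zero)))))) (succ (succ (succ (succ (succ (succ zero))))))), forall (j : Nat), Nat) zero (fun (t : Vec (Vec Nat zero) (succ (succ zero))) => fun (r : Eq Nat (succ (succ (succ (succ (succ (succ zero)))))) (succ (succ (succ (succ (succ (succ zero))))))) => fun (κ : Nat) => succ (succ (succ (succ zero)))) (vnil (forall (ζ : Vec (Vec Nat zero) (succ (succ zero))), forall (ξ : Eq Nat (succ (succ (succ (succ (succ (succ zero)))))) (succ (succ (succ (succ (succ (succ zero))))))), forall (m : Nat), Nat))
type:
  Vec (forall (n : Vec (Vec Nat zero) (succ (succ zero))), forall (ρ : Eq Nat (succ (succ (succ (succ (succ (succ zero)))))) (succ (succ (succ (succ (succ (succ zero))))))), forall (j : Nat), Nat) (succ zero)
reduction steps (normal order): 0
term was already normal: yes


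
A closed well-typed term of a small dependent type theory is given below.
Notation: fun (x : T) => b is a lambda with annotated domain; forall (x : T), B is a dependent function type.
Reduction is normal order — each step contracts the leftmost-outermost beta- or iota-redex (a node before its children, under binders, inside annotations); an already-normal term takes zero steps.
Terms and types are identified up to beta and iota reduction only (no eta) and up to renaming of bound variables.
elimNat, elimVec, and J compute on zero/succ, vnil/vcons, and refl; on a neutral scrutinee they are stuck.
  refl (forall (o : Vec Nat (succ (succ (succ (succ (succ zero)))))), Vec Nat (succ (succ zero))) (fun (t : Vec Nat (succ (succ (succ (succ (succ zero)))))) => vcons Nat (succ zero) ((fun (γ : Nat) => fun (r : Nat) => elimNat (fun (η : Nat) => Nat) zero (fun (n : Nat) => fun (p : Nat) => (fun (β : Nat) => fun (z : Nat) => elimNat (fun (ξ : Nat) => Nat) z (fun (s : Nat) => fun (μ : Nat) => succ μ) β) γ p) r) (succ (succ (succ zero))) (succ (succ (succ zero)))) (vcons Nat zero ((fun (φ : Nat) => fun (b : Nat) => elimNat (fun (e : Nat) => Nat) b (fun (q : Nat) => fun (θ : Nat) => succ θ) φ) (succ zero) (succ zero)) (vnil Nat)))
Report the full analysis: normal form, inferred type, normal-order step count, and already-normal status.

resulting normal form:
  refl (forall (o : Vec Nat (succ (succ (succ (succ (succ zero)))))), Vec Nat (succ (succ zero))) (fun (t : Vec Nat (succ (succ (succ (succ (succ zero)))))) => vcons Nat (succ zero) (succ (succ (succ (succ (succ (succ (succ (succ (succ zero))))))))) (vcons Nat zero (succ (succ zero)) (vnil Nat)))
the term's type:
  Eq (forall (o : Vec Nat (succ (succ (succ (succ (succ zero)))))), Vec Nat (succ (succ zero))) (fun (t : Vec Nat (succ (succ (succ (succ (succ zero)))))) => vcons Nat (succ zero) (succ (succ (succ (succ (succ (succ (succ (succ (succ zero))))))))) (vcons Nat zero (succ (succ zero)) (vnil Nat))) (fun (γ : Vec Nat (succ (succ (succ (succ (succ zero)))))) => vcons Nat (succ zero) (succ (succ (succ (succ (succ (succ (succ (succ (succ zero))))))))) (vcons Nat zero (succ (succ zero)) (vnil Nat)))
normal-order step count: 54
term was already normal: no
first redex: a beta-redex


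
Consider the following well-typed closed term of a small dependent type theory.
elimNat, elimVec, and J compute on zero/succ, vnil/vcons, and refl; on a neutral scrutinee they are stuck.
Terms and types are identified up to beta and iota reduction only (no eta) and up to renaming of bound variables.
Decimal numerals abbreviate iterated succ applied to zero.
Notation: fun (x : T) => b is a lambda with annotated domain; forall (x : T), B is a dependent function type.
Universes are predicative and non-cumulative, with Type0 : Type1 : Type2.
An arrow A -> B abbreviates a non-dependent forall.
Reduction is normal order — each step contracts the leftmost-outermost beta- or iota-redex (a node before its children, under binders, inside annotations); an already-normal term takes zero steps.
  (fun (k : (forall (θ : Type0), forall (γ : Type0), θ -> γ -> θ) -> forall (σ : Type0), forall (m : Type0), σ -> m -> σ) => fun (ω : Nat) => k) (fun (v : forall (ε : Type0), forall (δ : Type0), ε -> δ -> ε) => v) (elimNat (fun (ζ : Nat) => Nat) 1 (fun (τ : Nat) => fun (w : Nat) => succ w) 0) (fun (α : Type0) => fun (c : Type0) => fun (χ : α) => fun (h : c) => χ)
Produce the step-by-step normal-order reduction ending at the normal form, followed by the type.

normal-order reduction sequence:
  (fun (k : (forall (θ : Type0), forall (γ : Type0), θ -> γ -> θ) -> forall (σ : Type0), forall (m : Type0), σ -> m -> σ) => fun (ω : Nat) => k) (fun (v : forall (ε : Type0), forall (δ : Type0), ε -> δ -> ε) => v) (elimNat (fun (ζ : Nat) => Nat) 1 (fun (τ : Nat) => fun (w : Nat) => succ w) 0) (fun (α : Type0) => fun (c : Type0) => fun (χ : α) => fun (h : c) => χ)
  ~> (fun (k : Nat) => fun (θ : forall (γ : Type0), forall (σ : Type0), γ -> σ -> γ) => θ) (elimNat (fun (m : Nat) => Nat) 1 (fun (ω : Nat) => fun (v : Nat) => succ v) 0) (fun (ε : Type0) => fun (δ : Type0) => fun (ζ : ε) => fun (τ : δ) => ζ)
  ~> (fun (k : forall (θ : Type0), forall (γ : Type0), θ -> γ -> θ) => k) (fun (σ : Type0) => fun (m : Type0) => fun (ω : σ) => fun (v : m) => ω)
  ~> fun (k : Type0) => fun (θ : Type0) => fun (γ : k) => fun (σ : θ) => γ
the term's type:
  forall (k : Type0), forall (θ : Type0), k -> θ -> k


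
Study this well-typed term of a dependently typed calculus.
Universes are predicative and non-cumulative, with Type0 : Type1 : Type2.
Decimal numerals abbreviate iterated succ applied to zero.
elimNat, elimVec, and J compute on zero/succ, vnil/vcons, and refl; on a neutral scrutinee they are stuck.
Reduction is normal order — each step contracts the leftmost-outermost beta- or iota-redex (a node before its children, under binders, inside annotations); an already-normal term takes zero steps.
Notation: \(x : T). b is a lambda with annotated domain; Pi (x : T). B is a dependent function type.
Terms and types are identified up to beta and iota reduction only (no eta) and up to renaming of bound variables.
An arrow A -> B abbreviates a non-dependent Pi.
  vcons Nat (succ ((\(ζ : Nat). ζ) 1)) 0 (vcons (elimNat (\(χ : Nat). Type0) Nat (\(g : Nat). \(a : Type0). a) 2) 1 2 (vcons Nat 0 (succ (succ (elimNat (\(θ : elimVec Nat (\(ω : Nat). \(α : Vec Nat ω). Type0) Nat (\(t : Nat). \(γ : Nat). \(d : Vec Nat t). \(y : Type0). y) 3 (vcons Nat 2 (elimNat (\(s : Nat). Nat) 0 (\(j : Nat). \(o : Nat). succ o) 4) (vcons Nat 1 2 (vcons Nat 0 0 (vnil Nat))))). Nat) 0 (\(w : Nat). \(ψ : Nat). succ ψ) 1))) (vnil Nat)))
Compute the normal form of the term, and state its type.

normal form:
  vcons Nat 2 0 (vcons Nat 1 2 (vcons Nat 0 3 (vnil Nat)))
inferred type:
  Vec Nat 3


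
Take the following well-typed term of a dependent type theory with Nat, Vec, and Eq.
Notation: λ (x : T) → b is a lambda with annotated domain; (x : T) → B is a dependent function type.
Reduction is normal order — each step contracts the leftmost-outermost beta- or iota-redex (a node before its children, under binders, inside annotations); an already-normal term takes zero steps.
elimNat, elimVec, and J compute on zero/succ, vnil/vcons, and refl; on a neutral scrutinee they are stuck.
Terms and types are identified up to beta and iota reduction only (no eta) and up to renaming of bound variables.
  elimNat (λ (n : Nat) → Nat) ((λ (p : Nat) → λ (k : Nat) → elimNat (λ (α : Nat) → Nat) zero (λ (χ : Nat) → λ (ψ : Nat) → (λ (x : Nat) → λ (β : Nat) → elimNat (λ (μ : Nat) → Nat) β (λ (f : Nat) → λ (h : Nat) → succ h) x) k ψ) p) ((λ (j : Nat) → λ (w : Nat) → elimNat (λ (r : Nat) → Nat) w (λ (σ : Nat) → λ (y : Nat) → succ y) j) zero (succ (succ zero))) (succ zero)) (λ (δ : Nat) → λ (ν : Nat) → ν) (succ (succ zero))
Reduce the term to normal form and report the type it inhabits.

reduced normal form:
  succ (succ zero)
type:
  Nat
observation: normalization takes exactly 25 steps under the normal-order strategy.


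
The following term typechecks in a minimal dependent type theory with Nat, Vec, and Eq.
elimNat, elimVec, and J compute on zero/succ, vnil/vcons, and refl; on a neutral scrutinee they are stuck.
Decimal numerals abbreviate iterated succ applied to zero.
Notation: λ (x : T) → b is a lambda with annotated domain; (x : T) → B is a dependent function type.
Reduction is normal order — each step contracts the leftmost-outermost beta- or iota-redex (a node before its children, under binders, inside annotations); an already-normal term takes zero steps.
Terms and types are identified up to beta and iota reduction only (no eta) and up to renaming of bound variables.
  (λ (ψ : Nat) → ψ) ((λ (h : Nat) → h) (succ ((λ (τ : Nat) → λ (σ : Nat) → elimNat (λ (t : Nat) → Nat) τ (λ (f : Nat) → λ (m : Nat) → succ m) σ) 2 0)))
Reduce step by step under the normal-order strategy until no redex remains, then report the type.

reduction (normal order):
  (λ (ψ : Nat) → ψ) ((λ (h : Nat) → h) (succ ((λ (τ : Nat) → λ (σ : Nat) → elimNat (λ (t : Nat) → Nat) τ (λ (f : Nat) → λ (m : Nat) → succ m) σ) 2 0)))
  ~> (λ (ψ : Nat) → ψ) (succ ((λ (h : Nat) → λ (τ : Nat) → elimNat (λ (σ : Nat) → Nat) h (λ (t : Nat) → λ (f : Nat) → succ f) τ) 2 0))
  ~> succ ((λ (ψ : Nat) → λ (h : Nat) → elimNat (λ (τ : Nat) → Nat) ψ (λ (σ : Nat) → λ (t : Nat) → succ t) h) 2 0)
  ~> succ ((λ (ψ : Nat) → elimNat (λ (h : Nat) → Nat) 2 (λ (τ : Nat) → λ (σ : Nat) → succ σ) ψ) 0)
  ~> succ (elimNat (λ (ψ : Nat) → Nat) 2 (λ (h : Nat) → λ (τ : Nat) → succ τ) 0)
  ~> 3
the term's type:
  Nat


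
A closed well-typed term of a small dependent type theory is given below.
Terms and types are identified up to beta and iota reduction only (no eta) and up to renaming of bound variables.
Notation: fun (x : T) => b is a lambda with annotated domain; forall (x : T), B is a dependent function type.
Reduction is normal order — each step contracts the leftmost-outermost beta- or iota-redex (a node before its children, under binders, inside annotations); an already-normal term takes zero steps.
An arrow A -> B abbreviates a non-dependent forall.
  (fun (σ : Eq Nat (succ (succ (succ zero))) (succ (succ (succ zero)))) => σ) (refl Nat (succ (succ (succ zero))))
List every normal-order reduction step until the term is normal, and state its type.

normal-order reduction:
  (fun (σ : Eq Nat (succ (succ (succ zero))) (succ (succ (succ zero)))) => σ) (refl Nat (succ (succ (succ zero))))
  ~> refl Nat (succ (succ (succ zero)))
type:
  Eq Nat (succ (succ (succ zero))) (succ (succ (succ zero)))


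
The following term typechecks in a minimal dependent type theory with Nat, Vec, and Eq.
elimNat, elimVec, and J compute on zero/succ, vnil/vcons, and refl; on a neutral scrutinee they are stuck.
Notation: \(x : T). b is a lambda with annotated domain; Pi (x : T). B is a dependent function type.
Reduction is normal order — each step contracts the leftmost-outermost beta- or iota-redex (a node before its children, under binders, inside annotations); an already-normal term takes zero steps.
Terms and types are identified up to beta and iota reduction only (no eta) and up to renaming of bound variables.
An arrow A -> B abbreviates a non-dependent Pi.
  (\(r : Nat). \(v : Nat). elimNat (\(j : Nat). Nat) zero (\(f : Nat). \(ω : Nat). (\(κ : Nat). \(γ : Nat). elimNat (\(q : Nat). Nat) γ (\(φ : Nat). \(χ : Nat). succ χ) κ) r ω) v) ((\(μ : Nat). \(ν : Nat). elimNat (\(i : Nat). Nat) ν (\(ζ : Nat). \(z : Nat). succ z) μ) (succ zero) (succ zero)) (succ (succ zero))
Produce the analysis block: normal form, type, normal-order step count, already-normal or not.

normal form:
  succ (succ (succ (succ zero)))
type:
  Nat
steps to reach normal form (normal order): 39
already normal: no
first redex: a beta-redex


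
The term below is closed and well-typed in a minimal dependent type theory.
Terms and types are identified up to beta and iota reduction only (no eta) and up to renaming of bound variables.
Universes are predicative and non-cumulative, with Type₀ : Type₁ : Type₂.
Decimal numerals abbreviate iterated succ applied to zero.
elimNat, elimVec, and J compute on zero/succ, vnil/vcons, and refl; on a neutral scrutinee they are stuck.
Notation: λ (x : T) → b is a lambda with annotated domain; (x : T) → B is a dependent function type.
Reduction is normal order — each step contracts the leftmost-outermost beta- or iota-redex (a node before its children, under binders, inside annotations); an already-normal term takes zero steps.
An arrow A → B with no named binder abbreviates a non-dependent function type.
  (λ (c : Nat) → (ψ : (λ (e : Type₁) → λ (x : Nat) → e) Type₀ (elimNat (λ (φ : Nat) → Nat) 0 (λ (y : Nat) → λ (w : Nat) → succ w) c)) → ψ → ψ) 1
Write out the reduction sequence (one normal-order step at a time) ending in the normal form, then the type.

normal-order reduction sequence:
  (λ (c : Nat) → (ψ : (λ (e : Type₁) → λ (x : Nat) → e) Type₀ (elimNat (λ (φ : Nat) → Nat) 0 (λ (y : Nat) → λ (w : Nat) → succ w) c)) → ψ → ψ) 1
  ~> (c : (λ (ψ : Type₁) → λ (e : Nat) → ψ) Type₀ (elimNat (λ (x : Nat) → Nat) 0 (λ (φ : Nat) → λ (y : Nat) → succ y) 1)) → c → c
  ~> (c : (λ (ψ : Nat) → Type₀) (elimNat (λ (e : Nat) → Nat) 0 (λ (x : Nat) → λ (φ : Nat) → succ φ) 1)) → c → c
  ~> (c : Type₀) → c → c
inferred type:
  Type₁


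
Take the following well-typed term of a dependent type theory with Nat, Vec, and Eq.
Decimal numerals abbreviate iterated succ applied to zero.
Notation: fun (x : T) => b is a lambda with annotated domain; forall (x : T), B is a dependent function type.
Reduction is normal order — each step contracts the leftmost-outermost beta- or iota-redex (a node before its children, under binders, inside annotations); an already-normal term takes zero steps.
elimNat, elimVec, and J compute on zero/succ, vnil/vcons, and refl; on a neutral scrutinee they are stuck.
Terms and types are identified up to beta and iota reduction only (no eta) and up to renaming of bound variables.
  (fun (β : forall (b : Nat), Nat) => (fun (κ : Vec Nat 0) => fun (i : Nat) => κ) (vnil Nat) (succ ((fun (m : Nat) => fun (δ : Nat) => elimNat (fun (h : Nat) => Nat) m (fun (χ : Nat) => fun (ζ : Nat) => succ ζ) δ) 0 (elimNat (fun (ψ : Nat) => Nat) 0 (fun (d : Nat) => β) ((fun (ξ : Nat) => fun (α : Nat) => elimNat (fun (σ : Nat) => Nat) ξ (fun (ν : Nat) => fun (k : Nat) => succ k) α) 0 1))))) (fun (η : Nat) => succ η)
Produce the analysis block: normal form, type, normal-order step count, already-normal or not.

normal form:
  vnil Nat
inferred type:
  Vec Nat 0
normal-order step count: 3
started in normal form: no
first contracted redex: a beta-redex


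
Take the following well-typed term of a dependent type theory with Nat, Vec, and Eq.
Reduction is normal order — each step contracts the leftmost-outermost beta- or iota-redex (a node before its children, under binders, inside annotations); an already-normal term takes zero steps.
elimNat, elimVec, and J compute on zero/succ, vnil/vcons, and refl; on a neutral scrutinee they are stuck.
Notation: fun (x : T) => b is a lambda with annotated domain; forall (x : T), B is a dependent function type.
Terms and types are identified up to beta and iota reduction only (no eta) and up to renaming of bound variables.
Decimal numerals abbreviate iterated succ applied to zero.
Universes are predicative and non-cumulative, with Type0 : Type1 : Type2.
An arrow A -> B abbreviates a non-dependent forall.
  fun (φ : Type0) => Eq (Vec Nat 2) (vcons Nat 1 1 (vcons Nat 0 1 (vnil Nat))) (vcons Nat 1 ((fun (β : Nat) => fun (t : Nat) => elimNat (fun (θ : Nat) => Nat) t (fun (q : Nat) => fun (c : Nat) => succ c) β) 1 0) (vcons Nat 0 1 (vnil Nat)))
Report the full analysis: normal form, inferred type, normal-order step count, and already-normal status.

normal form:
  fun (φ : Type0) => Eq (Vec Nat 2) (vcons Nat 1 1 (vcons Nat 0 1 (vnil Nat))) (vcons Nat 1 1 (vcons Nat 0 1 (vnil Nat)))
the term's type:
  Type0 -> Type0
steps to reach normal form (normal order): 6
term was already normal: no
first redex: a beta-redex


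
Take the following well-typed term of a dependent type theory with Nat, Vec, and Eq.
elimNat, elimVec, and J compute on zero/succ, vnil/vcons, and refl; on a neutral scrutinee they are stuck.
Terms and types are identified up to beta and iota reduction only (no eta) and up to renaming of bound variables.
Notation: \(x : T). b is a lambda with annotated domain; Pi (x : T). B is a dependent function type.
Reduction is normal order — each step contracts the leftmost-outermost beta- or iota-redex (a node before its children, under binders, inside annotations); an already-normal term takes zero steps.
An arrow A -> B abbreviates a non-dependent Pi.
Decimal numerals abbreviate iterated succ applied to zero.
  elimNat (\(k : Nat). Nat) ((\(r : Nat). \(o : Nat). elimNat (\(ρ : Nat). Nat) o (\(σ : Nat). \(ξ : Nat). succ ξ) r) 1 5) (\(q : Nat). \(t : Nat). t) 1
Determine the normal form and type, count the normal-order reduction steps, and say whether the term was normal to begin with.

resulting normal form:
  6
inferred type:
  Nat
steps to reach normal form (normal order): 10
term was already normal: no
first redex: an elimNat iota-redex


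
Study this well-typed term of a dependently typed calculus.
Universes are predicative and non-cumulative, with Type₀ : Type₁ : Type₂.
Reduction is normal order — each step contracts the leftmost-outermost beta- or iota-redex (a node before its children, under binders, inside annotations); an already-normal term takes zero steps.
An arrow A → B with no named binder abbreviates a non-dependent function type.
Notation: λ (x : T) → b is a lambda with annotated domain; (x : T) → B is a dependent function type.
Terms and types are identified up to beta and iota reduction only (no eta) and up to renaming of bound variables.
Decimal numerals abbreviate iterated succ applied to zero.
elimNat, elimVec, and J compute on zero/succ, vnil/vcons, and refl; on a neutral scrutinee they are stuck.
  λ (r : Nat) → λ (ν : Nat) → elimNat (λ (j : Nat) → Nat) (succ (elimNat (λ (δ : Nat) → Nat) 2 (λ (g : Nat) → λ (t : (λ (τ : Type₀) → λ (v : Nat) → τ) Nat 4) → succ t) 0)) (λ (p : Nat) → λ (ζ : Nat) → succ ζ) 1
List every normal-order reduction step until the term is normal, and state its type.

reduction (normal order):
  λ (r : Nat) → λ (ν : Nat) → elimNat (λ (j : Nat) → Nat) (succ (elimNat (λ (δ : Nat) → Nat) 2 (λ (g : Nat) → λ (t : (λ (τ : Type₀) → λ (v : Nat) → τ) Nat 4) → succ t) 0)) (λ (p : Nat) → λ (ζ : Nat) → succ ζ) 1
  ~> λ (r : Nat) → λ (ν : Nat) → (λ (j : Nat) → λ (δ : Nat) → succ δ) 0 (elimNat (λ (g : Nat) → Nat) (succ (elimNat (λ (t : Nat) → Nat) 2 (λ (τ : Nat) → λ (v : (λ (p : Type₀) → λ (ζ : Nat) → p) Nat 4) → succ v) 0)) (λ (k : Nat) → λ (ε : Nat) → succ ε) 0)
  ~> λ (r : Nat) → λ (ν : Nat) → (λ (j : Nat) → succ j) (elimNat (λ (δ : Nat) → Nat) (succ (elimNat (λ (g : Nat) → Nat) 2 (λ (t : Nat) → λ (τ : (λ (v : Type₀) → λ (p : Nat) → v) Nat 4) → succ τ) 0)) (λ (ζ : Nat) → λ (k : Nat) → succ k) 0)
  ~> λ (r : Nat) → λ (ν : Nat) → succ (elimNat (λ (j : Nat) → Nat) (succ (elimNat (λ (δ : Nat) → Nat) 2 (λ (g : Nat) → λ (t : (λ (τ : Type₀) → λ (v : Nat) → τ) Nat 4) → succ t) 0)) (λ (p : Nat) → λ (ζ : Nat) → succ ζ) 0)
  ~> λ (r : Nat) → λ (ν : Nat) → succ (succ (elimNat (λ (j : Nat) → Nat) 2 (λ (δ : Nat) → λ (g : (λ (t : Type₀) → λ (τ : Nat) → t) Nat 4) → succ g) 0))
  ~> λ (r : Nat) → λ (ν : Nat) → 4
inferred type:
  Nat → Nat → Nat


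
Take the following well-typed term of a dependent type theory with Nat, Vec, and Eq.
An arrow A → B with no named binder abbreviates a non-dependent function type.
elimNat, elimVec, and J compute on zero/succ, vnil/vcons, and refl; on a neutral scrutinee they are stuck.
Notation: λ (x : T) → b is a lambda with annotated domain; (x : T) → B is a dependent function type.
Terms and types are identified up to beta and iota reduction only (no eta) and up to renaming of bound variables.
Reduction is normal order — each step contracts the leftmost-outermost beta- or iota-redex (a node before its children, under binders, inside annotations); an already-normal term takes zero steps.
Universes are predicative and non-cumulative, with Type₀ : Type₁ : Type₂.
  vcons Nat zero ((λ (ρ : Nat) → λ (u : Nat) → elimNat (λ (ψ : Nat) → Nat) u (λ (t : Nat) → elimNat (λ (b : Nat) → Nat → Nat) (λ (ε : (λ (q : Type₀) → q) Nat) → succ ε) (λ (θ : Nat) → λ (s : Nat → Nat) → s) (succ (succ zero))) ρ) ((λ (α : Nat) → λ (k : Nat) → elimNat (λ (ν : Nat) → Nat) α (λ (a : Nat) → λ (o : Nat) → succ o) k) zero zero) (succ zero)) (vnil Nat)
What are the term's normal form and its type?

resulting normal form:
  vcons Nat zero (succ zero) (vnil Nat)
the term's type:
  Vec Nat (succ zero)
observation: 14 normal-order steps normalize the term, beginning with a beta-redex.


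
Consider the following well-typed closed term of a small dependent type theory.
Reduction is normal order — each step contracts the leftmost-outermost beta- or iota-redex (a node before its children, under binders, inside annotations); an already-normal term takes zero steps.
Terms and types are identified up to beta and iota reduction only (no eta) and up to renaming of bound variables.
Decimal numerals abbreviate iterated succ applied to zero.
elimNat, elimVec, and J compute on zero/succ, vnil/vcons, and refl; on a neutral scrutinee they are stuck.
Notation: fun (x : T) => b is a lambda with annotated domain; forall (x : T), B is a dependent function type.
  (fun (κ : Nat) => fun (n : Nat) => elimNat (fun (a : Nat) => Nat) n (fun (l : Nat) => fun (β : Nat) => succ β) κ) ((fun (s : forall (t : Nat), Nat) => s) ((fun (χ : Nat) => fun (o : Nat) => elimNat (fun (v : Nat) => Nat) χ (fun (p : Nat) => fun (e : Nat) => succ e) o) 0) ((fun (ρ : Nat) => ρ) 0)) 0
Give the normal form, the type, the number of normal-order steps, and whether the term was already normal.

normal form:
  0
type:
  Nat
steps to reach normal form (normal order): 8
already normal: no
first contracted redex: a beta-redex


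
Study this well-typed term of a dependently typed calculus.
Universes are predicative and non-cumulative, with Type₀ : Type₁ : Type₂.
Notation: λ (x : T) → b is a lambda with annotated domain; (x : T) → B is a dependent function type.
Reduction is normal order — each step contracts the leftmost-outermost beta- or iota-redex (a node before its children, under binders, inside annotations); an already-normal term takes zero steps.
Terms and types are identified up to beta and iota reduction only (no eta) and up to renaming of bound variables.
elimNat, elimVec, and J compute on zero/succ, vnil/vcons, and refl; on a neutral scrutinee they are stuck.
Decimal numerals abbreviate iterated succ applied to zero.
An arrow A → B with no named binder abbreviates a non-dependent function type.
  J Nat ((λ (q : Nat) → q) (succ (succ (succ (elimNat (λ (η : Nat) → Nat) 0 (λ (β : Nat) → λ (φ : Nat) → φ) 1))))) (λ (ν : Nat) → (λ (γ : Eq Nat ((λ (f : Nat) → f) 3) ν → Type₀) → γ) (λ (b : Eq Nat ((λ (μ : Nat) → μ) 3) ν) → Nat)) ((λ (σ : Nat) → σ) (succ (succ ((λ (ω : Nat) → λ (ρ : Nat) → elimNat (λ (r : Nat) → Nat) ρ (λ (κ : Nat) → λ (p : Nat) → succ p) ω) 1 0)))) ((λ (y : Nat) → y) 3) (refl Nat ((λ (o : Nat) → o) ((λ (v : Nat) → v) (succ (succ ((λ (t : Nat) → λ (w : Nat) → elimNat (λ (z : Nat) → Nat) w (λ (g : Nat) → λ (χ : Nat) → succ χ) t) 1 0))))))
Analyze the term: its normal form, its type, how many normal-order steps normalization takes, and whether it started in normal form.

normal form:
  3
the term's type:
  Nat
steps to reach normal form (normal order): 8
term was already normal: no
first contracted redex: a J iota-redex


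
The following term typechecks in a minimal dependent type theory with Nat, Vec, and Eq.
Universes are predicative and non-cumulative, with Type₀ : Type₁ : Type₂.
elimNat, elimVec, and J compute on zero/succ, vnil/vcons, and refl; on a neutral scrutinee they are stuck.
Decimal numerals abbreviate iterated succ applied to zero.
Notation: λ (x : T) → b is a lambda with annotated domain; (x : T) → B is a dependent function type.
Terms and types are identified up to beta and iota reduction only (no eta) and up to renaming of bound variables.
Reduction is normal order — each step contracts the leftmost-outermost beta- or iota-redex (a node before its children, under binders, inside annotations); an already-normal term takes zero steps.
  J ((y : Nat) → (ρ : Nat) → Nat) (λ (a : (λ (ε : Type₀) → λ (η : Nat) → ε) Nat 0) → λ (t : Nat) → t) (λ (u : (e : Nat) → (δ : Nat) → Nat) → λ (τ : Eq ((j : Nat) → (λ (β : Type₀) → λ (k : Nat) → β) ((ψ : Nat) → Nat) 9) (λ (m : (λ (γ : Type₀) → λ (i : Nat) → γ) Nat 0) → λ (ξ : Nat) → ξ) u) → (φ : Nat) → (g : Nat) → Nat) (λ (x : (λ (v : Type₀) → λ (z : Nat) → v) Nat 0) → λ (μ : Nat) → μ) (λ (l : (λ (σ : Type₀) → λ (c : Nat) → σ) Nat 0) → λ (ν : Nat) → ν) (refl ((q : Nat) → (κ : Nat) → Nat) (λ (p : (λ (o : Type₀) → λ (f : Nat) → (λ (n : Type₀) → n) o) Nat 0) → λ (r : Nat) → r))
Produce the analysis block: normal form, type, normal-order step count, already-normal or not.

normal form:
  λ (y : Nat) → λ (ρ : Nat) → ρ
inferred type:
  (y : Nat) → (ρ : Nat) → Nat
reduction steps (normal order): 3
term was already normal: no
first contracted redex: a J iota-redex


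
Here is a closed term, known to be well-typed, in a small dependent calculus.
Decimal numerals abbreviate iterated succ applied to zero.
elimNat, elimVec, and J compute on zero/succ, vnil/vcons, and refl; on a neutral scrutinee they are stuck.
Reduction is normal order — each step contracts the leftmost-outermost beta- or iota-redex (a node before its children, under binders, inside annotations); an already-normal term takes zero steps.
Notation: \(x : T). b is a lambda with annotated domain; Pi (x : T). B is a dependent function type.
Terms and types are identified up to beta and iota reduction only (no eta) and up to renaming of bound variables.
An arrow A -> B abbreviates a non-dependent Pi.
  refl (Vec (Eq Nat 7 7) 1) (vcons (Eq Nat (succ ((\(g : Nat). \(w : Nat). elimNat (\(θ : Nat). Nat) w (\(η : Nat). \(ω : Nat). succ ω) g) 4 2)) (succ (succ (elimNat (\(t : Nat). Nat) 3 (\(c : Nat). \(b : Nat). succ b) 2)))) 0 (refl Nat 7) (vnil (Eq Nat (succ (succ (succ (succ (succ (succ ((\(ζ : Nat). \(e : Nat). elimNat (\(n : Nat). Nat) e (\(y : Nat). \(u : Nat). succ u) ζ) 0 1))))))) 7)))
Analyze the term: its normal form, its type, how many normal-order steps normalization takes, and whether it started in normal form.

reduced normal form:
  refl (Vec (Eq Nat 7 7) 1) (vcons (Eq Nat 7 7) 0 (refl Nat 7) (vnil (Eq Nat 7 7)))
the term's type:
  Eq (Vec (Eq Nat 7 7) 1) (vcons (Eq Nat 7 7) 0 (refl Nat 7) (vnil (Eq Nat 7 7))) (vcons (Eq Nat 7 7) 0 (refl Nat 7) (vnil (Eq Nat 7 7)))
reduction steps (normal order): 25
term was already normal: no
first redex: a beta-redex


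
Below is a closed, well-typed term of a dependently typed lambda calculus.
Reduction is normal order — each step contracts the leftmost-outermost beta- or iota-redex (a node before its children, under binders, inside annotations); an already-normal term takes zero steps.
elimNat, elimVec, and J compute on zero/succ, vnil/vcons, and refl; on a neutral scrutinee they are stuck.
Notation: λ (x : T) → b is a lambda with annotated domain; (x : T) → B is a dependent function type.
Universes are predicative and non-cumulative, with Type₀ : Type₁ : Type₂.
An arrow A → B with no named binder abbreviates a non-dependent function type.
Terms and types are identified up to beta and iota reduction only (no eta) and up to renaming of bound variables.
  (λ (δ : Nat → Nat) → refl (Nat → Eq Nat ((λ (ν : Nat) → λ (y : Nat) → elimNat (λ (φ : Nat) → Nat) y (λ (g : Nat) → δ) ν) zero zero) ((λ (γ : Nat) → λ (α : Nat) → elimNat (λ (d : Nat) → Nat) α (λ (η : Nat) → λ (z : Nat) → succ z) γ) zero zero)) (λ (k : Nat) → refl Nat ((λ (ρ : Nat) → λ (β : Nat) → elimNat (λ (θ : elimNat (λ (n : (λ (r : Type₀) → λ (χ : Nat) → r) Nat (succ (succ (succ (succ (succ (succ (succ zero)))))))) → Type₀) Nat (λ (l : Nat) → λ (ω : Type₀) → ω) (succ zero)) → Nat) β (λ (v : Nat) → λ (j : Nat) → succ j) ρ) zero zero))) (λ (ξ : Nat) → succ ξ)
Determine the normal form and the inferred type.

reduced normal form:
  refl (Nat → Eq Nat zero zero) (λ (δ : Nat) → refl Nat zero)
type:
  Eq (Nat → Eq Nat zero zero) (λ (δ : Nat) → refl Nat zero) (λ (ν : Nat) → refl Nat zero)


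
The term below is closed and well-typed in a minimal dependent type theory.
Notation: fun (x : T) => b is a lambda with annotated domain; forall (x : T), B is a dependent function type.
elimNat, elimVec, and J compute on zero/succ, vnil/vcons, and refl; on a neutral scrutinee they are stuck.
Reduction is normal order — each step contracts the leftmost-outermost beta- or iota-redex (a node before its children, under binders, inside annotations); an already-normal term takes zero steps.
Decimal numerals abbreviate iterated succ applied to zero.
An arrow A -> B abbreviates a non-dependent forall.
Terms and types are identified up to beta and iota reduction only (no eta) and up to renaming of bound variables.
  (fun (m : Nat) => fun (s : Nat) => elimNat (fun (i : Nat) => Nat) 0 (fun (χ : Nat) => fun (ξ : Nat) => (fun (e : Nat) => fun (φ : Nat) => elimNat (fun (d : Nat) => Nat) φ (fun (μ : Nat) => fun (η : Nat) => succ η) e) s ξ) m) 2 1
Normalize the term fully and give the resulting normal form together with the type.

reduced normal form:
  2
the term's type:
  Nat


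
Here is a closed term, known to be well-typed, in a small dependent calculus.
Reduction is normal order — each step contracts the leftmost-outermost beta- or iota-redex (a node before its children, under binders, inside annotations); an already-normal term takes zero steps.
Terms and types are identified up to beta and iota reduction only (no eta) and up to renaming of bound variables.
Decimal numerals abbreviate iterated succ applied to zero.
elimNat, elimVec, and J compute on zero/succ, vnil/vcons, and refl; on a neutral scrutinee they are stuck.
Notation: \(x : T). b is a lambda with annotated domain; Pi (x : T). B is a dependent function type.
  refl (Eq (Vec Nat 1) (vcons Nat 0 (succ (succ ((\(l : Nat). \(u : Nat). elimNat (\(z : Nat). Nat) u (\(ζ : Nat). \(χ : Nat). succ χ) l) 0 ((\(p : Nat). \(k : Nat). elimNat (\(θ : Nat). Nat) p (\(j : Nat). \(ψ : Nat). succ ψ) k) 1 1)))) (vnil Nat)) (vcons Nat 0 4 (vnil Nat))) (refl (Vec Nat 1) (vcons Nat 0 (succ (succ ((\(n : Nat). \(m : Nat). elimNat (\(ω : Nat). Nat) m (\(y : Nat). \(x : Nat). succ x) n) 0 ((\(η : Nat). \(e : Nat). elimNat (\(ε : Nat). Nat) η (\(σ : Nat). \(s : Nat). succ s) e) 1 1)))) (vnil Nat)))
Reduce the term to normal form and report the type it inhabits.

resulting normal form:
  refl (Eq (Vec Nat 1) (vcons Nat 0 4 (vnil Nat)) (vcons Nat 0 4 (vnil Nat))) (refl (Vec Nat 1) (vcons Nat 0 4 (vnil Nat)))
inferred type:
  Eq (Eq (Vec Nat 1) (vcons Nat 0 4 (vnil Nat)) (vcons Nat 0 4 (vnil Nat))) (refl (Vec Nat 1) (vcons Nat 0 4 (vnil Nat))) (refl (Vec Nat 1) (vcons Nat 0 4 (vnil Nat)))


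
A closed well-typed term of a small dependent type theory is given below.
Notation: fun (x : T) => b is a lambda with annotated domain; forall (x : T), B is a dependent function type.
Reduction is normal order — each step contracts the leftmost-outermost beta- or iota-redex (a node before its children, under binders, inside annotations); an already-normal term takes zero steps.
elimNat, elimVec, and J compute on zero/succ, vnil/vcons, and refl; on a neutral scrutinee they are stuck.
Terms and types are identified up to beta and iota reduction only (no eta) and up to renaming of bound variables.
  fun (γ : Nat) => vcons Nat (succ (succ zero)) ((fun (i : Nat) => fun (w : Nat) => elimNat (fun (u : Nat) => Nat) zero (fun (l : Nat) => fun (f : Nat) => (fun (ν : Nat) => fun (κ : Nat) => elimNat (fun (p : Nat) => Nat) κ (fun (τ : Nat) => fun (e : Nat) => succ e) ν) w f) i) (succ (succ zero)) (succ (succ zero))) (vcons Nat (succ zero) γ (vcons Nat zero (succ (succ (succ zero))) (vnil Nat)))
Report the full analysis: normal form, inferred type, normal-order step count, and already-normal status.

reduced normal form:
  fun (γ : Nat) => vcons Nat (succ (succ zero)) (succ (succ (succ (succ zero)))) (vcons Nat (succ zero) γ (vcons Nat zero (succ (succ (succ zero))) (vnil Nat)))
the term's type:
  forall (γ : Nat), Vec Nat (succ (succ (succ zero)))
steps to reach normal form (normal order): 27
already normal: no
first contracted redex: a beta-redex


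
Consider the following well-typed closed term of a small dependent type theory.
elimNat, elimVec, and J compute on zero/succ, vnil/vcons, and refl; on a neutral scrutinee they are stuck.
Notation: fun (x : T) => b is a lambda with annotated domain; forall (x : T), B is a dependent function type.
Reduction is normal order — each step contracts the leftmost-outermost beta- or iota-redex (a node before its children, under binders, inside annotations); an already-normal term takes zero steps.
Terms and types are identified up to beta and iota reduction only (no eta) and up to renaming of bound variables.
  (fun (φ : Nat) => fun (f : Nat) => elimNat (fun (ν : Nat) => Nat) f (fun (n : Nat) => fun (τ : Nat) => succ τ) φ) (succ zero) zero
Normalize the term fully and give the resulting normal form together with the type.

resulting normal form:
  succ zero
the term's type:
  Nat
observation: the leftmost-outermost redex is a beta-redex, and normalization takes 6 steps.


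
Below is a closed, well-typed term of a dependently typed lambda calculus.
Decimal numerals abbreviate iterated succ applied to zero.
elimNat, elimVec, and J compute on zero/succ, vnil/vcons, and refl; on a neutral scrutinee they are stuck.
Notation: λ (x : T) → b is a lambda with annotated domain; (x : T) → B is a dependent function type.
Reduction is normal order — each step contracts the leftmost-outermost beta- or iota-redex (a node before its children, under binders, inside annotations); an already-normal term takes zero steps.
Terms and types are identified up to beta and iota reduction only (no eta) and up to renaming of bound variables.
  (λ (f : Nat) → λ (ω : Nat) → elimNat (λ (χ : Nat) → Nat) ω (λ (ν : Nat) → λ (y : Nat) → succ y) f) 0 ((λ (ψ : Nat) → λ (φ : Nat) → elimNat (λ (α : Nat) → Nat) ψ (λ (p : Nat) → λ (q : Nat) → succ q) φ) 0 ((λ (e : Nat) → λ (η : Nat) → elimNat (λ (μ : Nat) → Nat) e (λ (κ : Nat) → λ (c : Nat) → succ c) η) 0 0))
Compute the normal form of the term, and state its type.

resulting normal form:
  0
the term's type:
  Nat
observation: contracting a beta-redex first, the term normalizes in 9 steps.


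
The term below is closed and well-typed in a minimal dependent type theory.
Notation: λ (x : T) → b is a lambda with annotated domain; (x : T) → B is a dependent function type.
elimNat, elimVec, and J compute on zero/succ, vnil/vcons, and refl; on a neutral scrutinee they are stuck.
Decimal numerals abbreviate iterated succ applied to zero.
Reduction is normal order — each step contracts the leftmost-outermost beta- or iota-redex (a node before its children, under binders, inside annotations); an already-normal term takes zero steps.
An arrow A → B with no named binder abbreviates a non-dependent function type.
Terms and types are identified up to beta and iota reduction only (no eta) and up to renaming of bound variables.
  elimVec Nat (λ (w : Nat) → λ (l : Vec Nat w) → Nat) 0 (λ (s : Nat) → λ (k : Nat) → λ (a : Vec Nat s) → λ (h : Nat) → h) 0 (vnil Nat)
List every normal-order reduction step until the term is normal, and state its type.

normal-order reduction:
  elimVec Nat (λ (w : Nat) → λ (l : Vec Nat w) → Nat) 0 (λ (s : Nat) → λ (k : Nat) → λ (a : Vec Nat s) → λ (h : Nat) → h) 0 (vnil Nat)
  ~> 0
the term's type:
  Nat


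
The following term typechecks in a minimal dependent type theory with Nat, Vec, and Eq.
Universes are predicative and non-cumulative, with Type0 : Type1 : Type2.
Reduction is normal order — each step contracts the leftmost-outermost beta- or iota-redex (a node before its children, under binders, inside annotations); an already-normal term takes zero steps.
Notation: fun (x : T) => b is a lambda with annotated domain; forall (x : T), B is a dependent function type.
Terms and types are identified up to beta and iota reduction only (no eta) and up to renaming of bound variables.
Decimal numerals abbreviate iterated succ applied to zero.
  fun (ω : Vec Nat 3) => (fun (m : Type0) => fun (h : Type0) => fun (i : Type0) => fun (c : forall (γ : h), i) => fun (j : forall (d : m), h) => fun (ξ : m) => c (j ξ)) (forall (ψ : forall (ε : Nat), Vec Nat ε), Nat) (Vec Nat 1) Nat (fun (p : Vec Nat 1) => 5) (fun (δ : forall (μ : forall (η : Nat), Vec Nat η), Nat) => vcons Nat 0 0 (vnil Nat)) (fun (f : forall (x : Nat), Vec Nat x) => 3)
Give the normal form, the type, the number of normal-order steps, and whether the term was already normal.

resulting normal form:
  fun (ω : Vec Nat 3) => 5
type:
  forall (ω : Vec Nat 3), Nat
reduction steps (normal order): 7
started in normal form: no
first contracted redex: a beta-redex


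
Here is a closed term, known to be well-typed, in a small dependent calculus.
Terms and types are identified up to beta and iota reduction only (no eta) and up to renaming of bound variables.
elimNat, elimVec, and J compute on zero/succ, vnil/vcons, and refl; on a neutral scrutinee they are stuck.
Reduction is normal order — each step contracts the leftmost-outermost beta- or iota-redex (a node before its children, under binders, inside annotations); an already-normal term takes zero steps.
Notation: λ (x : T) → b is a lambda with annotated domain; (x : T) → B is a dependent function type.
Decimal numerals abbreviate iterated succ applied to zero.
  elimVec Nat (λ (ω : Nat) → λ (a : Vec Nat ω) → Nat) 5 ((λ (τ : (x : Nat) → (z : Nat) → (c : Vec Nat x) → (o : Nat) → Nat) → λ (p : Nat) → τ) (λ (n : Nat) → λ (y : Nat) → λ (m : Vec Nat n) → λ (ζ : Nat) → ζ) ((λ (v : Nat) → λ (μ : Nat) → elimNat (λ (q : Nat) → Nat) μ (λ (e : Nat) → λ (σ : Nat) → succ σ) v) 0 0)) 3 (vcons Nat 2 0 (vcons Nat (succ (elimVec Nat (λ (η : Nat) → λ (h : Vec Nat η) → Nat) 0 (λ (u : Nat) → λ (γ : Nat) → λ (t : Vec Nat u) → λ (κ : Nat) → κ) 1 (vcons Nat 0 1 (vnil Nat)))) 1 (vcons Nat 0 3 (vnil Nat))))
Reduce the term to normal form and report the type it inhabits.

resulting normal form:
  5
the term's type:
  Nat
observation: the term reaches its normal form after 22 normal-order steps.
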